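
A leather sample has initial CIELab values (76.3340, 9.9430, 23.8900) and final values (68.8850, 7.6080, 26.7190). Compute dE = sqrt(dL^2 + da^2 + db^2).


dL = -7.4490, da = -2.3350, db = 2.8290
dE = sqrt((-7.4490)^2 + (-2.3350)^2 + 2.8290^2) = 8.3032


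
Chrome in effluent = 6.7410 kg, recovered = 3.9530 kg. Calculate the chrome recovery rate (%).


Formula: Recovery = recovered / input * 100
Substituting: Recovery = 3.9530 / 6.7410 * 100
Result: 58.6412 %


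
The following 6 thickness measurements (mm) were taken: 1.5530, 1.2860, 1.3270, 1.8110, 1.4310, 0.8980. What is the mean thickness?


Formula: Average = sum / n
Substituting: Average = 8.3060 / 6
Result: 1.3843 mm


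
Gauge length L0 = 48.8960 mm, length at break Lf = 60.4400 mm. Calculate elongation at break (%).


Formula: Elongation = (Lf - L0) / L0 * 100
Substituting: Elongation = (60.4400 - 48.8960) / 48.8960 * 100
Result: 23.6093 %


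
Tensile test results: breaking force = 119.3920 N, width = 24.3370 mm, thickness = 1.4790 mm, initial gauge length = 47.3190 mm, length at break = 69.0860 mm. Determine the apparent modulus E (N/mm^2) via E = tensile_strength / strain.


TS = F / (w * t) = 119.3920 / (24.3370 * 1.4790) = 3.3170 N/mm^2
strain = (Lf - L0) / L0 = (69.0860 - 47.3190) / 47.3190 = 0.4600
E = TS / strain = 3.3170 / 0.4600 = 7.2107 N/mm^2


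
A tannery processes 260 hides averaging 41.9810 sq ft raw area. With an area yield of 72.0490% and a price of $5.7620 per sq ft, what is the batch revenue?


Raw_total = N * avg_area = 260 * 41.9810 = 10915.0600 sq ft
Finished = Raw_total * yield / 100 = 10915.0600 * 72.0490 / 100 = 7864.1916 sq ft
Value = Finished * price = 7864.1916 * 5.7620 = 45313.4719 $


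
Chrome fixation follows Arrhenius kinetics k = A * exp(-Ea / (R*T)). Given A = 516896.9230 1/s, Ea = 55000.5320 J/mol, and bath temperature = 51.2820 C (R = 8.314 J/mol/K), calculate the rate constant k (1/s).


T_K = T_C + 273.15 = 51.2820 + 273.15 = 324.4320 K
exponent = -Ea / (R * T_K) = -55000.5320 / (8.314 * 324.4320) = -20.3907
k = A * exp(exponent) = 516896.9230 * exp(-20.3907) = 7.2080e-04 1/s


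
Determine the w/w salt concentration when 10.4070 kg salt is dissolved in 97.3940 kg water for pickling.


Formula: Conc = salt / (water + salt) * 100
Substituting: Conc = 10.4070 / (97.3940 + 10.4070) * 100
Result: 9.6539 %


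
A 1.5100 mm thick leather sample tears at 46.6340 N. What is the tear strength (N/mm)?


Formula: Tear strength = force / thickness
Substituting: Tear strength = 46.6340 / 1.5100
Result: 30.8834 N/mm


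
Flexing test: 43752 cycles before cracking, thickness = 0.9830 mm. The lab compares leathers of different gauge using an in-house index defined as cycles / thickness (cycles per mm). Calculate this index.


Formula: Index = cycles / thickness
Substituting: Index = 43752 / 0.9830
Result: 44508.6470 cycles/mm


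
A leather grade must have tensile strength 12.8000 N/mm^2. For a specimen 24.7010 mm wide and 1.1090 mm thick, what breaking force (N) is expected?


Formula: F = TS * w * t
Substituting: F = 12.8000 * 24.7010 * 1.1090
Result: 350.6356 N


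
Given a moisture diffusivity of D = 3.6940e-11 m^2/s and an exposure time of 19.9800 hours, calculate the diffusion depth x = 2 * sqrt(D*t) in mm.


t = 19.9800 hr * 3600 = 71928.0000 s
D * t = 3.6940e-11 * 71928.0000 = 2.6570e-06
x = 2 * sqrt(D*t) = 2 * sqrt(2.6570e-06) = 0.00326007 m = 3.2601 mm


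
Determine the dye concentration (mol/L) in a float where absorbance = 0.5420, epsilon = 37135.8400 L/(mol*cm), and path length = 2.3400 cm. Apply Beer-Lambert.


Formula: c = A / (epsilon * l)
Substituting: c = 0.5420 / (37135.8400 * 2.3400)
Result: 6.2372e-06 mol/L


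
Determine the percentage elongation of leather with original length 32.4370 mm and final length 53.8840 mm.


Formula: Elongation = (Lf - L0) / L0 * 100
Substituting: Elongation = (53.8840 - 32.4370) / 32.4370 * 100
Result: 66.1189 %


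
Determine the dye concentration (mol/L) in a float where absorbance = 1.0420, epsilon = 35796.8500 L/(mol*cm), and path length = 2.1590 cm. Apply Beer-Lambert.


Formula: c = A / (epsilon * l)
Substituting: c = 1.0420 / (35796.8500 * 2.1590)
Result: 1.3482e-05 mol/L


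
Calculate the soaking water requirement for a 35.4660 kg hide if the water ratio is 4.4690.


Formula: Water = hide_weight * ratio
Substituting: Water = 35.4660 * 4.4690
Result: 158.4976 kg


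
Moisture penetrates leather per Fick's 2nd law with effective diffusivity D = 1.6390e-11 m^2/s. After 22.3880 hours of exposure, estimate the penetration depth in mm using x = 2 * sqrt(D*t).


t = 22.3880 hr * 3600 = 80596.8000 s
D * t = 1.6390e-11 * 80596.8000 = 1.3210e-06
x = 2 * sqrt(D*t) = 2 * sqrt(1.3210e-06) = 0.00229868 m = 2.2987 mm


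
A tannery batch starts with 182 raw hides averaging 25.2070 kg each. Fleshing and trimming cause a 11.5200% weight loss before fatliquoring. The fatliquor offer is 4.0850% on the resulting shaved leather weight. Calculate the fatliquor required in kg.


Total_raw = N * avg_wt = 182 * 25.2070 = 4587.6740 kg
Substrate = Total_raw * (1 - loss/100) = 4587.6740 * (1 - 11.5200/100) = 4059.1740 kg
Fat = Substrate * pct / 100 = 4059.1740 * 4.0850 / 100 = 165.8173 kg


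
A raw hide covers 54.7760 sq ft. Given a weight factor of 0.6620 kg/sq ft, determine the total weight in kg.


Formula: Weight = area * weight_per_sqft
Substituting: Weight = 54.7760 * 0.6620
Result: 36.2617 kg


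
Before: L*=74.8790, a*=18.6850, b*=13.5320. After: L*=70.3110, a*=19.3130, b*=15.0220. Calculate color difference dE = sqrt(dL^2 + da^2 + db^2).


dL = -4.5680, da = 0.6280, db = 1.4900
dE = sqrt((-4.5680)^2 + 0.6280^2 + 1.4900^2) = 4.8457


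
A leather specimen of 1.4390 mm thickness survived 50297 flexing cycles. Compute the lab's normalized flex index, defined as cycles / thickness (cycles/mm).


Formula: Index = cycles / thickness
Substituting: Index = 50297 / 1.4390
Result: 34952.7450 cycles/mm


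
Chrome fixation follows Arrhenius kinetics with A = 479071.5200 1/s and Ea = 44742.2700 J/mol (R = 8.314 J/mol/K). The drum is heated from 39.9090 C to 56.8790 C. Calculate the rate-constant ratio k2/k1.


T1 = 39.9090 + 273.15 = 313.0590 K; T2 = 56.8790 + 273.15 = 330.0290 K
k1 = A * exp(-Ea/(R*T1)) = 479071.5200 * exp(-44742.2700/(8.314*313.0590)) = 0.0163975 1/s
k2 = A * exp(-Ea/(R*T2)) = 479071.5200 * exp(-44742.2700/(8.314*330.0290)) = 0.0396878 1/s
k2/k1 = 0.0396878 / 0.0163975 = 2.4204


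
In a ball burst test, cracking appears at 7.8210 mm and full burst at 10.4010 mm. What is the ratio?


Formula: Ratio = crack / burst
Substituting: Ratio = 7.8210 / 10.4010
Result: 0.7519


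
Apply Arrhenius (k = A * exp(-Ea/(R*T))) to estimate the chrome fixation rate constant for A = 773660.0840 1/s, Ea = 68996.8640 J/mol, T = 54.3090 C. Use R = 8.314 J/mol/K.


T_K = T_C + 273.15 = 54.3090 + 273.15 = 327.4590 K
exponent = -Ea / (R * T_K) = -68996.8640 / (8.314 * 327.4590) = -25.3433
k = A * exp(exponent) = 773660.0840 * exp(-25.3433) = 7.6228e-06 1/s


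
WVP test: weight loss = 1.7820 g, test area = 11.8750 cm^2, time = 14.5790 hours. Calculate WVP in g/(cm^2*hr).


Formula: WVP = loss / (area * time)
Substituting: WVP = 1.7820 / (11.8750 * 14.5790)
Result: 0.0102931 g/(cm^2*hr)


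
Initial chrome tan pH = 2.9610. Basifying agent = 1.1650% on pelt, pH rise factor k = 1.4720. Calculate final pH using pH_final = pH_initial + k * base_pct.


Formula: pH_final = pH_initial + k * base_pct
Substituting: pH_final = 2.9610 + 1.4720 * 1.1650
Result: 4.6759


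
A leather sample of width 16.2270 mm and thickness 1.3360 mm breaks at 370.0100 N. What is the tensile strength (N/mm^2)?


Formula: TS = force / (width * thickness)
Substituting: TS = 370.0100 / (16.2270 * 1.3360)
Result: 17.0675 N/mm^2


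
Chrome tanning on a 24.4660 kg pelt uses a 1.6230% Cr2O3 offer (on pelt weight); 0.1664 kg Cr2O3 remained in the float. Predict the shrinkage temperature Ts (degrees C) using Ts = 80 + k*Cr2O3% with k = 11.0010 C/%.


Offered = pelt * offer_pct / 100 = 24.4660 * 1.6230 / 100 = 0.3971 kg
Uptake = offered - residual = 0.3971 - 0.1664 = 0.2307 kg
Cr2O3% on pelt = uptake / pelt * 100 = 0.2307 / 24.4660 * 100 = 0.9429 %
Ts = 80 + k * Cr2O3% = 80 + 11.0010 * 0.9429 = 90.3725 C


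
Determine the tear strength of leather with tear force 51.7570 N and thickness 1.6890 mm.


Formula: Tear strength = force / thickness
Substituting: Tear strength = 51.7570 / 1.6890
Result: 30.6436 N/mm


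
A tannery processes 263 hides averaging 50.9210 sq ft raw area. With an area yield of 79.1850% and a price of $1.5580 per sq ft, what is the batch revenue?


Raw_total = N * avg_area = 263 * 50.9210 = 13392.2230 sq ft
Finished = Raw_total * yield / 100 = 13392.2230 * 79.1850 / 100 = 10604.6318 sq ft
Value = Finished * price = 10604.6318 * 1.5580 = 16522.0163 $


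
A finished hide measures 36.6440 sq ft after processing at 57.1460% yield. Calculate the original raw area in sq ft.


Formula: raw = finished * 100 / yield
Substituting: raw = 36.6440 * 100 / 57.1460
Result: 64.1235 sq ft


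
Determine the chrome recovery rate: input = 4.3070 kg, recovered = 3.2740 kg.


Formula: Recovery = recovered / input * 100
Substituting: Recovery = 3.2740 / 4.3070 * 100
Result: 76.0158 %


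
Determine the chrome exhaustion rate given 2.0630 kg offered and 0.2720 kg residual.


Formula: Uptake = (offered - residual) / offered * 100
Substituting: Uptake = (2.0630 - 0.2720) / 2.0630 * 100
Result: 86.8153 %


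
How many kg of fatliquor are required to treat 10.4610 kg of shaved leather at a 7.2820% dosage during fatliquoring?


Formula: Fat = substrate * pct / 100
Substituting: Fat = 10.4610 * 7.2820 / 100
Result: 0.7618 kg


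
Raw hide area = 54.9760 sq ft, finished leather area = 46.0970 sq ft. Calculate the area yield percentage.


Formula: Yield = finished / raw * 100
Substituting: Yield = 46.0970 / 54.9760 * 100
Result: 83.8493 %


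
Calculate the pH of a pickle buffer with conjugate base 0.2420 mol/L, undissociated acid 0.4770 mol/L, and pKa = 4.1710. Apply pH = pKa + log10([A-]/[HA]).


ratio = [A-] / [HA] = 0.2420 / 0.4770 = 0.5073
log10(ratio) = -0.2947
pH = pKa + log10(ratio) = 4.1710 - 0.2947 = 3.8763


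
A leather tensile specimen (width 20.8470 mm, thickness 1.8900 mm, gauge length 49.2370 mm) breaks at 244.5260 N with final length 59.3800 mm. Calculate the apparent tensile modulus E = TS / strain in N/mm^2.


TS = F / (w * t) = 244.5260 / (20.8470 * 1.8900) = 6.2061 N/mm^2
strain = (Lf - L0) / L0 = (59.3800 - 49.2370) / 49.2370 = 0.2060
E = TS / strain = 6.2061 / 0.2060 = 30.1262 N/mm^2


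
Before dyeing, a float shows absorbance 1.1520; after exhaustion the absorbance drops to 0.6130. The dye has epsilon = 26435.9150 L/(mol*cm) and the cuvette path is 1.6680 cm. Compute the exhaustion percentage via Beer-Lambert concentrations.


c_initial = A_i / (epsilon * l) = 1.1520 / (26435.9150 * 1.6680) = 2.6125e-05 mol/L
c_final = A_f / (epsilon * l) = 0.6130 / (26435.9150 * 1.6680) = 1.3902e-05 mol/L
Exhaustion = (c_initial - c_final) / c_initial * 100 = (2.6125e-05 - 1.3902e-05) / 2.6125e-05 * 100 = 46.7882 %


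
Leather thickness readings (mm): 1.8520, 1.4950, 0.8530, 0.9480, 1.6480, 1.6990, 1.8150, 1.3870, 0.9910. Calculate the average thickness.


Formula: Average = sum / n
Substituting: Average = 12.6880 / 9
Result: 1.4098 mm


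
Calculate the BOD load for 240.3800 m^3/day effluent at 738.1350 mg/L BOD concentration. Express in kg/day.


Formula: BOD_load = volume * conc / 1000
Substituting: BOD_load = 240.3800 * 738.1350 / 1000
Result: 177.4329 kg/day


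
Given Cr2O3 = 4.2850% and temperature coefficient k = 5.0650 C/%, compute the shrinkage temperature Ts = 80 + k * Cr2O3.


Formula: Ts = 80 + k * Cr2O3
Substituting: Ts = 80 + 5.0650 * 4.2850
Result: 101.7035 C


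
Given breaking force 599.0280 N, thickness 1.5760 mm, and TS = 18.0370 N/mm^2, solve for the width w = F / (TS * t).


Formula: w = F / (TS * t)
Substituting: w = 599.0280 / (18.0370 * 1.5760)
Result: 21.0730 mm


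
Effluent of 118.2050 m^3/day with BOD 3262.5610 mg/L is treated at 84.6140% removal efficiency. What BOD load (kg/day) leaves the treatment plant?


Load_in = volume * conc / 1000 = 118.2050 * 3262.5610 / 1000 = 385.6510 kg/day
Removed = Load_in * eff / 100 = 385.6510 * 84.6140 / 100 = 326.3148 kg/day
Load_out = Load_in - Removed = 385.6510 - 326.3148 = 59.3363 kg/day


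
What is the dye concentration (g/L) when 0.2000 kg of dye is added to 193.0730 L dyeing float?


Formula: Conc = dye_mass(kg) / volume(L) * 1000
Substituting: Conc = 0.2000 / 193.0730 * 1000
Result: 1.0359 g/L


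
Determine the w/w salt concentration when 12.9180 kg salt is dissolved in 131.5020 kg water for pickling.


Formula: Conc = salt / (water + salt) * 100
Substituting: Conc = 12.9180 / (131.5020 + 12.9180) * 100
Result: 8.9447 %


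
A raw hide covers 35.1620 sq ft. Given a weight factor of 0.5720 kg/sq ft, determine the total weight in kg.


Formula: Weight = area * weight_per_sqft
Substituting: Weight = 35.1620 * 0.5720
Result: 20.1127 kg


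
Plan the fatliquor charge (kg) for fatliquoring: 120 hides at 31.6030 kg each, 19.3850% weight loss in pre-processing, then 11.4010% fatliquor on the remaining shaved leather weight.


Total_raw = N * avg_wt = 120 * 31.6030 = 3792.3600 kg
Substrate = Total_raw * (1 - loss/100) = 3792.3600 * (1 - 19.3850/100) = 3057.2110 kg
Fat = Substrate * pct / 100 = 3057.2110 * 11.4010 / 100 = 348.5526 kg


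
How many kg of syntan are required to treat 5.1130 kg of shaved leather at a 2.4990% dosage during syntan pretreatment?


Formula: Syntan = substrate * pct / 100
Substituting: Syntan = 5.1130 * 2.4990 / 100
Result: 0.1278 kg


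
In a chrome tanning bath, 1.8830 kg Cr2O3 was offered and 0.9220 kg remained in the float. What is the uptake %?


Formula: Uptake = (offered - residual) / offered * 100
Substituting: Uptake = (1.8830 - 0.9220) / 1.8830 * 100
Result: 51.0356 %


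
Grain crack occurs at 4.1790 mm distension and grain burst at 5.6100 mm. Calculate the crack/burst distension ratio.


Formula: Ratio = crack / burst
Substituting: Ratio = 4.1790 / 5.6100
Result: 0.7449


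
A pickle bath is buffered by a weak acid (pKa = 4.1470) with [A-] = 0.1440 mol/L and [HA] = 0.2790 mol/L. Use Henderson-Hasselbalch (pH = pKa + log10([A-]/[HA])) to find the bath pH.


ratio = [A-] / [HA] = 0.1440 / 0.2790 = 0.5161
log10(ratio) = -0.2872
pH = pKa + log10(ratio) = 4.1470 - 0.2872 = 3.8598


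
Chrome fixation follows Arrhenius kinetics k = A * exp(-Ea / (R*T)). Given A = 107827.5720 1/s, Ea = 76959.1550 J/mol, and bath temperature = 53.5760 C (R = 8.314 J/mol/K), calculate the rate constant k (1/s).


T_K = T_C + 273.15 = 53.5760 + 273.15 = 326.7260 K
exponent = -Ea / (R * T_K) = -76959.1550 / (8.314 * 326.7260) = -28.3313
k = A * exp(exponent) = 107827.5720 * exp(-28.3313) = 5.3530e-08 1/s


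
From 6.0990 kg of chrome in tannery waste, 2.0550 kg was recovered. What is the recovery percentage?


Formula: Recovery = recovered / input * 100
Substituting: Recovery = 2.0550 / 6.0990 * 100
Result: 33.6940 %


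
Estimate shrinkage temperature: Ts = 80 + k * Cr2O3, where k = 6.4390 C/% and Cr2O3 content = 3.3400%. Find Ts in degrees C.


Formula: Ts = 80 + k * Cr2O3
Substituting: Ts = 80 + 6.4390 * 3.3400
Result: 101.5063 C


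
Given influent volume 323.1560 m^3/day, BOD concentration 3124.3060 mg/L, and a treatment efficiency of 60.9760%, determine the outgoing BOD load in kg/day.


Load_in = volume * conc / 1000 = 323.1560 * 3124.3060 / 1000 = 1009.6382 kg/day
Removed = Load_in * eff / 100 = 1009.6382 * 60.9760 / 100 = 615.6370 kg/day
Load_out = Load_in - Removed = 1009.6382 - 615.6370 = 394.0012 kg/day


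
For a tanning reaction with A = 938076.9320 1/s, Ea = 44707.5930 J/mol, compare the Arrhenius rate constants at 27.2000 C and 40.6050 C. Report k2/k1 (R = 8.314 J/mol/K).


T1 = 27.2000 + 273.15 = 300.3500 K; T2 = 40.6050 + 273.15 = 313.7550 K
k1 = A * exp(-Ea/(R*T1)) = 938076.9320 * exp(-44707.5930/(8.314*300.3500)) = 0.0157306 1/s
k2 = A * exp(-Ea/(R*T2)) = 938076.9320 * exp(-44707.5930/(8.314*313.7550)) = 0.0338025 1/s
k2/k1 = 0.0338025 / 0.0157306 = 2.1488


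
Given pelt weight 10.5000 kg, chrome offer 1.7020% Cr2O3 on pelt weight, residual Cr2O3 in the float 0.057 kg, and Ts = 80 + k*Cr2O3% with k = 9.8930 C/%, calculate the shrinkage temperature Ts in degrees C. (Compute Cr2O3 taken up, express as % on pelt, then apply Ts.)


Offered = pelt * offer_pct / 100 = 10.5000 * 1.7020 / 100 = 0.1787 kg
Uptake = offered - residual = 0.1787 - 0.057 = 0.1217 kg
Cr2O3% on pelt = uptake / pelt * 100 = 0.1217 / 10.5000 * 100 = 1.1591 %
Ts = 80 + k * Cr2O3% = 80 + 9.8930 * 1.1591 = 91.4674 C


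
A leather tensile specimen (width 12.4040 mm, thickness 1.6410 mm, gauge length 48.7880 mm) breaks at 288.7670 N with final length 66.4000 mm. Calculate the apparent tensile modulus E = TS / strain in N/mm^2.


TS = F / (w * t) = 288.7670 / (12.4040 * 1.6410) = 14.1866 N/mm^2
strain = (Lf - L0) / L0 = (66.4000 - 48.7880) / 48.7880 = 0.3610
E = TS / strain = 14.1866 / 0.3610 = 39.2990 N/mm^2


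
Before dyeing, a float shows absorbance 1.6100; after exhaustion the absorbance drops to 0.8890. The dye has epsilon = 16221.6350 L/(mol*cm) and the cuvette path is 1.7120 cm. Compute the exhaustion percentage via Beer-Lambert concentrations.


c_initial = A_i / (epsilon * l) = 1.6100 / (16221.6350 * 1.7120) = 5.7973e-05 mol/L
c_final = A_f / (epsilon * l) = 0.8890 / (16221.6350 * 1.7120) = 3.2011e-05 mol/L
Exhaustion = (c_initial - c_final) / c_initial * 100 = (5.7973e-05 - 3.2011e-05) / 5.7973e-05 * 100 = 44.7826 %


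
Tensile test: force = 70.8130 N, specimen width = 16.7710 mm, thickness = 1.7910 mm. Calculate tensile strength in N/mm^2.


Formula: TS = force / (width * thickness)
Substituting: TS = 70.8130 / (16.7710 * 1.7910)
Result: 2.3575 N/mm^2


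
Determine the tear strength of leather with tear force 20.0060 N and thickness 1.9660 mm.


Formula: Tear strength = force / thickness
Substituting: Tear strength = 20.0060 / 1.9660
Result: 10.1760 N/mm


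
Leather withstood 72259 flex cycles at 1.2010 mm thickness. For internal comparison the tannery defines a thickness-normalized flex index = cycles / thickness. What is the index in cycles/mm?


Formula: Index = cycles / thickness
Substituting: Index = 72259 / 1.2010
Result: 60165.6953 cycles/mm


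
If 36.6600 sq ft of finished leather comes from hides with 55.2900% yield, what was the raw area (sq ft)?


Formula: raw = finished * 100 / yield
Substituting: raw = 36.6600 * 100 / 55.2900
Result: 66.3049 sq ft


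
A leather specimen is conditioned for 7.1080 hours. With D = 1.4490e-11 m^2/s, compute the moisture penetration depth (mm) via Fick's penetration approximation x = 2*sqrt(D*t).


t = 7.1080 hr * 3600 = 25588.8000 s
D * t = 1.4490e-11 * 25588.8000 = 3.7078e-07
x = 2 * sqrt(D*t) = 2 * sqrt(3.7078e-07) = 0.00121784 m = 1.2178 mm


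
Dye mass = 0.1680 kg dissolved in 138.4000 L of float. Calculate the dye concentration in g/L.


Formula: Conc = dye_mass(kg) / volume(L) * 1000
Substituting: Conc = 0.1680 / 138.4000 * 1000
Result: 1.2139 g/L


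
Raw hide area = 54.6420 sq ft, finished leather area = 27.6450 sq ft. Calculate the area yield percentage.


Formula: Yield = finished / raw * 100
Substituting: Yield = 27.6450 / 54.6420 * 100
Result: 50.5930 %


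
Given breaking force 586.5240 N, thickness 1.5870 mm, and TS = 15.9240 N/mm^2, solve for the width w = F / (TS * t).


Formula: w = F / (TS * t)
Substituting: w = 586.5240 / (15.9240 * 1.5870)
Result: 23.2090 mm


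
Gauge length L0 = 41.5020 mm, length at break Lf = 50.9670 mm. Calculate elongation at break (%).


Formula: Elongation = (Lf - L0) / L0 * 100
Substituting: Elongation = (50.9670 - 41.5020) / 41.5020 * 100
Result: 22.8061 %


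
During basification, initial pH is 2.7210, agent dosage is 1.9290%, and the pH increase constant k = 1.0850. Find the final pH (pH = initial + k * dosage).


Formula: pH_final = pH_initial + k * base_pct
Substituting: pH_final = 2.7210 + 1.0850 * 1.9290
Result: 4.8140


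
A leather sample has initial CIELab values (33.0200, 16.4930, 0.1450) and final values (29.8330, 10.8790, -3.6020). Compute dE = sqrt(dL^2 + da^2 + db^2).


dL = -3.1870, da = -5.6140, db = -3.7470
dE = sqrt((-3.1870)^2 + (-5.6140)^2 + (-3.7470)^2) = 7.4642


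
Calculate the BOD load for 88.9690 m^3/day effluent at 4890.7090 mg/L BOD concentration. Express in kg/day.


Formula: BOD_load = volume * conc / 1000
Substituting: BOD_load = 88.9690 * 4890.7090 / 1000
Result: 435.1215 kg/day


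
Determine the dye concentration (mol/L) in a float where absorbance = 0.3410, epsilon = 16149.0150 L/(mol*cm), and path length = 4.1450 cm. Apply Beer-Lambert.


Formula: c = A / (epsilon * l)
Substituting: c = 0.3410 / (16149.0150 * 4.1450)
Result: 5.0943e-06 mol/L


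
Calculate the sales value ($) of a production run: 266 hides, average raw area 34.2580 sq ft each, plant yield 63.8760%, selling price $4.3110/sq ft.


Raw_total = N * avg_area = 266 * 34.2580 = 9112.6280 sq ft
Finished = Raw_total * yield / 100 = 9112.6280 * 63.8760 / 100 = 5820.7823 sq ft
Value = Finished * price = 5820.7823 * 4.3110 = 25093.3923 $


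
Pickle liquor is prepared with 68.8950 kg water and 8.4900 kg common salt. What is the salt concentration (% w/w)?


Formula: Conc = salt / (water + salt) * 100
Substituting: Conc = 8.4900 / (68.8950 + 8.4900) * 100
Result: 10.9711 %


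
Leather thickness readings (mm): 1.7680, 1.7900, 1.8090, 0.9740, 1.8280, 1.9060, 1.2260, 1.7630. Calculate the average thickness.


Formula: Average = sum / n
Substituting: Average = 13.0640 / 8
Result: 1.6330 mm


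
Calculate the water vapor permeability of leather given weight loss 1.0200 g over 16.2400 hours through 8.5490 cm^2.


Formula: WVP = loss / (area * time)
Substituting: WVP = 1.0200 / (8.5490 * 16.2400)
Result: 0.00734681 g/(cm^2*hr)


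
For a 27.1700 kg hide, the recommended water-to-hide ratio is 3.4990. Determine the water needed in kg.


Formula: Water = hide_weight * ratio
Substituting: Water = 27.1700 * 3.4990
Result: 95.0678 kg


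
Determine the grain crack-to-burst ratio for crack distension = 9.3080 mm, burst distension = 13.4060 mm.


Formula: Ratio = crack / burst
Substituting: Ratio = 9.3080 / 13.4060
Result: 0.6943


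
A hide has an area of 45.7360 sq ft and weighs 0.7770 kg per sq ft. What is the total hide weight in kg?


Formula: Weight = area * weight_per_sqft
Substituting: Weight = 45.7360 * 0.7770
Result: 35.5369 kg


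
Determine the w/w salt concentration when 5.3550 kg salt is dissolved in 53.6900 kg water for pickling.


Formula: Conc = salt / (water + salt) * 100
Substituting: Conc = 5.3550 / (53.6900 + 5.3550) * 100
Result: 9.0694 %


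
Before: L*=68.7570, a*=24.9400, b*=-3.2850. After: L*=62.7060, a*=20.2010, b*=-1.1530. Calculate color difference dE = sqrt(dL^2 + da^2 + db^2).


dL = -6.0510, da = -4.7390, db = 2.1320
dE = sqrt((-6.0510)^2 + (-4.7390)^2 + 2.1320^2) = 7.9761


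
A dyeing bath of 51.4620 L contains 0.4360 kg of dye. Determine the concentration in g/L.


Formula: Conc = dye_mass(kg) / volume(L) * 1000
Substituting: Conc = 0.4360 / 51.4620 * 1000
Result: 8.4723 g/L


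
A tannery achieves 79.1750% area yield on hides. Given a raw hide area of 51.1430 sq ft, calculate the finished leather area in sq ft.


Formula: finished = raw * yield / 100
Substituting: finished = 51.1430 * 79.1750 / 100
Result: 40.4925 sq ft


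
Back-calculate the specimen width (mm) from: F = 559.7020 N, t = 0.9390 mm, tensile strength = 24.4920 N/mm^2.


Formula: w = F / (TS * t)
Substituting: w = 559.7020 / (24.4920 * 0.9390)
Result: 24.3370 mm


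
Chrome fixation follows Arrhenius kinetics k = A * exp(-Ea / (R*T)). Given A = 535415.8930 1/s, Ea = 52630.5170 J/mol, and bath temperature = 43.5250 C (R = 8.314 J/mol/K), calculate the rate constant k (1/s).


T_K = T_C + 273.15 = 43.5250 + 273.15 = 316.6750 K
exponent = -Ea / (R * T_K) = -52630.5170 / (8.314 * 316.6750) = -19.9900
k = A * exp(exponent) = 535415.8930 * exp(-19.9900) = 0.00111461 1/s


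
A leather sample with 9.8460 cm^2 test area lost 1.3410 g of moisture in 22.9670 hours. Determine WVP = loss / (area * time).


Formula: WVP = loss / (area * time)
Substituting: WVP = 1.3410 / (9.8460 * 22.9670)
Result: 0.00593014 g/(cm^2*hr)


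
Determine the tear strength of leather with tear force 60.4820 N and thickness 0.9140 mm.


Formula: Tear strength = force / thickness
Substituting: Tear strength = 60.4820 / 0.9140
Result: 66.1729 N/mm


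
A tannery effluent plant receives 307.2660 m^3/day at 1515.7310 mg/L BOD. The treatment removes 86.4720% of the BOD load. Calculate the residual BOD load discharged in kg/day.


Load_in = volume * conc / 1000 = 307.2660 * 1515.7310 / 1000 = 465.7326 kg/day
Removed = Load_in * eff / 100 = 465.7326 * 86.4720 / 100 = 402.7283 kg/day
Load_out = Load_in - Removed = 465.7326 - 402.7283 = 63.0043 kg/day


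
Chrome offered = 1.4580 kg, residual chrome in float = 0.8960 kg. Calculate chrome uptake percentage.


Formula: Uptake = (offered - residual) / offered * 100
Substituting: Uptake = (1.4580 - 0.8960) / 1.4580 * 100
Result: 38.5460 %


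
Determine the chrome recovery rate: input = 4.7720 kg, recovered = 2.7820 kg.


Formula: Recovery = recovered / input * 100
Substituting: Recovery = 2.7820 / 4.7720 * 100
Result: 58.2984 %


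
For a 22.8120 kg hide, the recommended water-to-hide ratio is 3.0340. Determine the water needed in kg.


Formula: Water = hide_weight * ratio
Substituting: Water = 22.8120 * 3.0340
Result: 69.2116 kg


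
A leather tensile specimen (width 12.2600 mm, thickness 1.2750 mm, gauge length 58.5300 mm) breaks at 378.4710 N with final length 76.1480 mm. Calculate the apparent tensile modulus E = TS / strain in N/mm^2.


TS = F / (w * t) = 378.4710 / (12.2600 * 1.2750) = 24.2121 N/mm^2
strain = (Lf - L0) / L0 = (76.1480 - 58.5300) / 58.5300 = 0.3010
E = TS / strain = 24.2121 / 0.3010 = 80.4366 N/mm^2


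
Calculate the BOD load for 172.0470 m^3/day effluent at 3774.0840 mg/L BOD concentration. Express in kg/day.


Formula: BOD_load = volume * conc / 1000
Substituting: BOD_load = 172.0470 * 3774.0840 / 1000
Result: 649.3198 kg/day


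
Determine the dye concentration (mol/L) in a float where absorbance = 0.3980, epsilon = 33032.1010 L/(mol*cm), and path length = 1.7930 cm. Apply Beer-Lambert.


Formula: c = A / (epsilon * l)
Substituting: c = 0.3980 / (33032.1010 * 1.7930)
Result: 6.7200e-06 mol/L


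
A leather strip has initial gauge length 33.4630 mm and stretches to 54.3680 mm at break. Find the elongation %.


Formula: Elongation = (Lf - L0) / L0 * 100
Substituting: Elongation = (54.3680 - 33.4630) / 33.4630 * 100
Result: 62.4720 %


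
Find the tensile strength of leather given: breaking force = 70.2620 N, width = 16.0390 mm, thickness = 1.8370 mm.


Formula: TS = force / (width * thickness)
Substituting: TS = 70.2620 / (16.0390 * 1.8370)
Result: 2.3847 N/mm^2


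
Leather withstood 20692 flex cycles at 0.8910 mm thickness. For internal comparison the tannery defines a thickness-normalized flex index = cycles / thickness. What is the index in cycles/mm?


Formula: Index = cycles / thickness
Substituting: Index = 20692 / 0.8910
Result: 23223.3446 cycles/mm


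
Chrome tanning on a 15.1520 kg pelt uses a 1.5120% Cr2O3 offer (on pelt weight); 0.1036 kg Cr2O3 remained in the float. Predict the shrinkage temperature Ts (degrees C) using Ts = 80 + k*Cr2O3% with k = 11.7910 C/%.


Offered = pelt * offer_pct / 100 = 15.1520 * 1.5120 / 100 = 0.2291 kg
Uptake = offered - residual = 0.2291 - 0.1036 = 0.1255 kg
Cr2O3% on pelt = uptake / pelt * 100 = 0.1255 / 15.1520 * 100 = 0.8283 %
Ts = 80 + k * Cr2O3% = 80 + 11.7910 * 0.8283 = 89.7660 C


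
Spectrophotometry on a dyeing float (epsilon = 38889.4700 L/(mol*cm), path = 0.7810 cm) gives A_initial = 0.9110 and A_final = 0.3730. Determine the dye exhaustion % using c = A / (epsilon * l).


c_initial = A_i / (epsilon * l) = 0.9110 / (38889.4700 * 0.7810) = 2.9994e-05 mol/L
c_final = A_f / (epsilon * l) = 0.3730 / (38889.4700 * 0.7810) = 1.2281e-05 mol/L
Exhaustion = (c_initial - c_final) / c_initial * 100 = (2.9994e-05 - 1.2281e-05) / 2.9994e-05 * 100 = 59.0560 %


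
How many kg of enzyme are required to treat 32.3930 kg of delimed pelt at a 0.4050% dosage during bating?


Formula: Enzyme = substrate * pct / 100
Substituting: Enzyme = 32.3930 * 0.4050 / 100
Result: 0.1312 kg


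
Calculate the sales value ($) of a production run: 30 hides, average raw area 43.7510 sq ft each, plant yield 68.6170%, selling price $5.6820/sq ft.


Raw_total = N * avg_area = 30 * 43.7510 = 1312.5300 sq ft
Finished = Raw_total * yield / 100 = 1312.5300 * 68.6170 / 100 = 900.6187 sq ft
Value = Finished * price = 900.6187 * 5.6820 = 5117.3155 $


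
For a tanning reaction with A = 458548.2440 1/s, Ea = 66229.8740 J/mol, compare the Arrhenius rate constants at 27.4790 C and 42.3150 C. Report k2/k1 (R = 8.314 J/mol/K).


T1 = 27.4790 + 273.15 = 300.6290 K; T2 = 42.3150 + 273.15 = 315.4650 K
k1 = A * exp(-Ea/(R*T1)) = 458548.2440 * exp(-66229.8740/(8.314*300.6290)) = 1.4238e-06 1/s
k2 = A * exp(-Ea/(R*T2)) = 458548.2440 * exp(-66229.8740/(8.314*315.4650)) = 4.9506e-06 1/s
k2/k1 = 4.9506e-06 / 1.4238e-06 = 3.4770


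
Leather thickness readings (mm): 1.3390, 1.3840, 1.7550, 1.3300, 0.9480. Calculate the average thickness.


Formula: Average = sum / n
Substituting: Average = 6.7560 / 5
Result: 1.3512 mm


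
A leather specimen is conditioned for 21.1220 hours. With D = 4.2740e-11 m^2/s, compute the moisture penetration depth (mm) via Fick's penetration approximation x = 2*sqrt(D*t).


t = 21.1220 hr * 3600 = 76039.2000 s
D * t = 4.2740e-11 * 76039.2000 = 3.2499e-06
x = 2 * sqrt(D*t) = 2 * sqrt(3.2499e-06) = 0.0036055 m = 3.6055 mm


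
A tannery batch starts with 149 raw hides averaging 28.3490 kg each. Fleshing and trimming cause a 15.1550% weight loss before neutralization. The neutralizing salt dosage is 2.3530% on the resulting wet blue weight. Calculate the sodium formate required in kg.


Total_raw = N * avg_wt = 149 * 28.3490 = 4224.0010 kg
Substrate = Total_raw * (1 - loss/100) = 4224.0010 * (1 - 15.1550/100) = 3583.8536 kg
Neutralizer = Substrate * pct / 100 = 3583.8536 * 2.3530 / 100 = 84.3281 kg


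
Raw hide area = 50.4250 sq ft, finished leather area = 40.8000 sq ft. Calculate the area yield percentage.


Formula: Yield = finished / raw * 100
Substituting: Yield = 40.8000 / 50.4250 * 100
Result: 80.9122 %


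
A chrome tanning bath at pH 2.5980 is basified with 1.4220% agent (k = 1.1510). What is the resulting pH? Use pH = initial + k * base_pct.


Formula: pH_final = pH_initial + k * base_pct
Substituting: pH_final = 2.5980 + 1.1510 * 1.4220
Result: 4.2347


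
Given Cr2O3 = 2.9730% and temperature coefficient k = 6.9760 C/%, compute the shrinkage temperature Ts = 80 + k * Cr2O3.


Formula: Ts = 80 + k * Cr2O3
Substituting: Ts = 80 + 6.9760 * 2.9730
Result: 100.7396 C


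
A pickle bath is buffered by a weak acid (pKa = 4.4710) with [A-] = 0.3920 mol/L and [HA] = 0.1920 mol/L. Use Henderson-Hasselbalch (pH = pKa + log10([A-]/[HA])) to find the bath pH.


ratio = [A-] / [HA] = 0.3920 / 0.1920 = 2.0417
log10(ratio) = 0.3100
pH = pKa + log10(ratio) = 4.4710 + 0.3100 = 4.7810


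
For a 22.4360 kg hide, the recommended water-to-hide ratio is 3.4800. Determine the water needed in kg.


Formula: Water = hide_weight * ratio
Substituting: Water = 22.4360 * 3.4800
Result: 78.0773 kg


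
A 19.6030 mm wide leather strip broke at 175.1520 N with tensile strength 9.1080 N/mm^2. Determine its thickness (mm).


Formula: t = F / (TS * w)
Substituting: t = 175.1520 / (9.1080 * 19.6030)
Result: 0.9810 mm


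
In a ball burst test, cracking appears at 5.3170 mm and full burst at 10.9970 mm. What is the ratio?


Formula: Ratio = crack / burst
Substituting: Ratio = 5.3170 / 10.9970
Result: 0.4835


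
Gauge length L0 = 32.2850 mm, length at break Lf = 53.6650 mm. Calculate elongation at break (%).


Formula: Elongation = (Lf - L0) / L0 * 100
Substituting: Elongation = (53.6650 - 32.2850) / 32.2850 * 100
Result: 66.2227 %


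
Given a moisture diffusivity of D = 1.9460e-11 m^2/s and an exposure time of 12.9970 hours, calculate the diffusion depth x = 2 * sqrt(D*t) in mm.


t = 12.9970 hr * 3600 = 46789.2000 s
D * t = 1.9460e-11 * 46789.2000 = 9.1052e-07
x = 2 * sqrt(D*t) = 2 * sqrt(9.1052e-07) = 0.00190842 m = 1.9084 mm


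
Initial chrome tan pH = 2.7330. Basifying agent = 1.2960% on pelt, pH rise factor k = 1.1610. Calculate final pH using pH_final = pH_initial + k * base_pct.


Formula: pH_final = pH_initial + k * base_pct
Substituting: pH_final = 2.7330 + 1.1610 * 1.2960
Result: 4.2377


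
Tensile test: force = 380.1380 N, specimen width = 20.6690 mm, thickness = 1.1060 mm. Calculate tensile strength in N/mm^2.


Formula: TS = force / (width * thickness)
Substituting: TS = 380.1380 / (20.6690 * 1.1060)
Result: 16.6290 N/mm^2


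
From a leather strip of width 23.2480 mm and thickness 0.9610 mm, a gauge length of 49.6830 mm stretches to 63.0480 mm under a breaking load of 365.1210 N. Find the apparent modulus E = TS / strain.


TS = F / (w * t) = 365.1210 / (23.2480 * 0.9610) = 16.3429 N/mm^2
strain = (Lf - L0) / L0 = (63.0480 - 49.6830) / 49.6830 = 0.2690
E = TS / strain = 16.3429 / 0.2690 = 60.7529 N/mm^2


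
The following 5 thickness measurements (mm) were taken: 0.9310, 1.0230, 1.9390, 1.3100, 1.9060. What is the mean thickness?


Formula: Average = sum / n
Substituting: Average = 7.1090 / 5
Result: 1.4218 mm


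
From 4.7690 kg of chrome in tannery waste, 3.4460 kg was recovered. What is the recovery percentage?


Formula: Recovery = recovered / input * 100
Substituting: Recovery = 3.4460 / 4.7690 * 100
Result: 72.2583 %


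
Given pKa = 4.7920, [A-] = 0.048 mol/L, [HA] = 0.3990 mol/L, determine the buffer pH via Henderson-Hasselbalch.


ratio = [A-] / [HA] = 0.048 / 0.3990 = 0.1203
log10(ratio) = -0.9197
pH = pKa + log10(ratio) = 4.7920 - 0.9197 = 3.8723


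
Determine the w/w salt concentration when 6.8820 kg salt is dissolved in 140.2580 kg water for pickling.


Formula: Conc = salt / (water + salt) * 100
Substituting: Conc = 6.8820 / (140.2580 + 6.8820) * 100
Result: 4.6772 %


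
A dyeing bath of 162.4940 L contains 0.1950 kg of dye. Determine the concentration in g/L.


Formula: Conc = dye_mass(kg) / volume(L) * 1000
Substituting: Conc = 0.1950 / 162.4940 * 1000
Result: 1.2000 g/L


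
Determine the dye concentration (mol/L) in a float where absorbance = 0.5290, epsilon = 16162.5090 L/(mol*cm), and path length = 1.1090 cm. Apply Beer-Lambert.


Formula: c = A / (epsilon * l)
Substituting: c = 0.5290 / (16162.5090 * 1.1090)
Result: 2.9513e-05 mol/L


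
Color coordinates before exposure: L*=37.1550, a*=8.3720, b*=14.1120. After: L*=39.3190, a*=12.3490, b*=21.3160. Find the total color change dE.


dL = 2.1640, da = 3.9770, db = 7.2040
dE = sqrt(2.1640^2 + 3.9770^2 + 7.2040^2) = 8.5086


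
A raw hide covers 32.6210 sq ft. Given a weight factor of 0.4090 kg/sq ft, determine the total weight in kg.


Formula: Weight = area * weight_per_sqft
Substituting: Weight = 32.6210 * 0.4090
Result: 13.3420 kg


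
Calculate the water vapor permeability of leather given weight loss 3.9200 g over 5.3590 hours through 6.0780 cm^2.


Formula: WVP = loss / (area * time)
Substituting: WVP = 3.9200 / (6.0780 * 5.3590)
Result: 0.1203 g/(cm^2*hr)


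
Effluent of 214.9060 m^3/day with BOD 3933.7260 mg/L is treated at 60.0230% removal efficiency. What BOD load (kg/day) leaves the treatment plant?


Load_in = volume * conc / 1000 = 214.9060 * 3933.7260 / 1000 = 845.3813 kg/day
Removed = Load_in * eff / 100 = 845.3813 * 60.0230 / 100 = 507.4232 kg/day
Load_out = Load_in - Removed = 845.3813 - 507.4232 = 337.9581 kg/day


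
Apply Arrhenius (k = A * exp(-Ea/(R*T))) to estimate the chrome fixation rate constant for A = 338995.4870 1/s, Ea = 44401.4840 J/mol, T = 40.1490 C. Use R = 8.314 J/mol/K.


T_K = T_C + 273.15 = 40.1490 + 273.15 = 313.2990 K
exponent = -Ea / (R * T_K) = -44401.4840 / (8.314 * 313.2990) = -17.0462
k = A * exp(exponent) = 338995.4870 * exp(-17.0462) = 0.0134001 1/s


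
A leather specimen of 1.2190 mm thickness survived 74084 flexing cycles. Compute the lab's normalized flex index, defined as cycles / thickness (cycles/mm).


Formula: Index = cycles / thickness
Substituting: Index = 74084 / 1.2190
Result: 60774.4053 cycles/mm


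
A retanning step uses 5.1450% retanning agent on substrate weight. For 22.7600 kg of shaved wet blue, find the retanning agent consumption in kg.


Formula: Retan = substrate * pct / 100
Substituting: Retan = 22.7600 * 5.1450 / 100
Result: 1.1710 kg


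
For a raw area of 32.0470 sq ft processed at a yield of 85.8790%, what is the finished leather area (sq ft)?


Formula: finished = raw * yield / 100
Substituting: finished = 32.0470 * 85.8790 / 100
Result: 27.5216 sq ft


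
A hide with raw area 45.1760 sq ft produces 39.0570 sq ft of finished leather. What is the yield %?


Formula: Yield = finished / raw * 100
Substituting: Yield = 39.0570 / 45.1760 * 100
Result: 86.4552 %


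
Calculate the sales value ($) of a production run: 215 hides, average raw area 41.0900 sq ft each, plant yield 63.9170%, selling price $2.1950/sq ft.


Raw_total = N * avg_area = 215 * 41.0900 = 8834.3500 sq ft
Finished = Raw_total * yield / 100 = 8834.3500 * 63.9170 / 100 = 5646.6515 sq ft
Value = Finished * price = 5646.6515 * 2.1950 = 12394.4000 $


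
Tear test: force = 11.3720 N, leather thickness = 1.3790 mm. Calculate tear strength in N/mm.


Formula: Tear strength = force / thickness
Substituting: Tear strength = 11.3720 / 1.3790
Result: 8.2466 N/mm


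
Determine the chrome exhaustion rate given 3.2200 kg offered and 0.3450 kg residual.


Formula: Uptake = (offered - residual) / offered * 100
Substituting: Uptake = (3.2200 - 0.3450) / 3.2200 * 100
Result: 89.2857 %


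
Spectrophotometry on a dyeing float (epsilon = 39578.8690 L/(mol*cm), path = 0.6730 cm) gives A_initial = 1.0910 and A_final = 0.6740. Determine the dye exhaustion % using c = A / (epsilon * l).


c_initial = A_i / (epsilon * l) = 1.0910 / (39578.8690 * 0.6730) = 4.0959e-05 mol/L
c_final = A_f / (epsilon * l) = 0.6740 / (39578.8690 * 0.6730) = 2.5304e-05 mol/L
Exhaustion = (c_initial - c_final) / c_initial * 100 = (4.0959e-05 - 2.5304e-05) / 4.0959e-05 * 100 = 38.2218 %


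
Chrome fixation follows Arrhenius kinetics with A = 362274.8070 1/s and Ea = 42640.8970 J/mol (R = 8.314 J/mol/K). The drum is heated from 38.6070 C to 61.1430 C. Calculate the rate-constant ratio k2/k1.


T1 = 38.6070 + 273.15 = 311.7570 K; T2 = 61.1430 + 273.15 = 334.2930 K
k1 = A * exp(-Ea/(R*T1)) = 362274.8070 * exp(-42640.8970/(8.314*311.7570)) = 0.0259616 1/s
k2 = A * exp(-Ea/(R*T2)) = 362274.8070 * exp(-42640.8970/(8.314*334.2930)) = 0.0787017 1/s
k2/k1 = 0.0787017 / 0.0259616 = 3.0315


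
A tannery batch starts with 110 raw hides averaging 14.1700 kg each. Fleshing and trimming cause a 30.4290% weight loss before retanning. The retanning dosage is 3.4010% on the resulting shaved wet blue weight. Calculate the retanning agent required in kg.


Total_raw = N * avg_wt = 110 * 14.1700 = 1558.7000 kg
Substrate = Total_raw * (1 - loss/100) = 1558.7000 * (1 - 30.4290/100) = 1084.4032 kg
Retan = Substrate * pct / 100 = 1084.4032 * 3.4010 / 100 = 36.8806 kg
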